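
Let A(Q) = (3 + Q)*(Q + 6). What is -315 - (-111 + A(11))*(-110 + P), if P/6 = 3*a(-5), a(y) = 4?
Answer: 4511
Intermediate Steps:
A(Q) = (3 + Q)*(6 + Q)
P = 72 (P = 6*(3*4) = 6*12 = 72)
-315 - (-111 + A(11))*(-110 + P) = -315 - (-111 + (18 + 11² + 9*11))*(-110 + 72) = -315 - (-111 + (18 + 121 + 99))*(-38) = -315 - (-111 + 238)*(-38) = -315 - 127*(-38) = -315 - 1*(-4826) = -315 + 4826 = 4511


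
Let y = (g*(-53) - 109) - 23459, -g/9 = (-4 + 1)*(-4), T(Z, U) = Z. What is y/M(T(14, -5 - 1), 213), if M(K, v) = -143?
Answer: 17844/143 ≈ 124.78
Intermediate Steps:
g = -108 (g = -9*(-4 + 1)*(-4) = -(-27)*(-4) = -9*12 = -108)
y = -17844 (y = (-108*(-53) - 109) - 23459 = (5724 - 109) - 23459 = 5615 - 23459 = -17844)
y/M(T(14, -5 - 1), 213) = -17844/(-143) = -17844*(-1/143) = 17844/143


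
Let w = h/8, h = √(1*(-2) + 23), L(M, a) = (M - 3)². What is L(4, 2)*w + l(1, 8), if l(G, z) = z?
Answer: 8 + √21/8 ≈ 8.5728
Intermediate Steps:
L(M, a) = (-3 + M)²
h = √21 (h = √(-2 + 23) = √21 ≈ 4.5826)
w = √21/8 ≈ 0.57282
L(4, 2)*w + l(1, 8) = (-3 + 4)²*(√21/8) + 8 = 1²*(√21/8) + 8 = 1*(√21/8) + 8 = √21/8 + 8 = 8 + √21/8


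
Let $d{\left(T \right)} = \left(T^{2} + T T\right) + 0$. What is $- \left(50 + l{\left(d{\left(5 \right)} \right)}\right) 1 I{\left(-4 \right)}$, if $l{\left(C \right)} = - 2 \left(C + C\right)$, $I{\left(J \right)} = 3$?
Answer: $450$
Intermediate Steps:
$d{\left(T \right)} = 2 T^{2}$ ($d{\left(T \right)} = \left(T^{2} + T^{2}\right) + 0 = 2 T^{2} + 0 = 2 T^{2}$)
$l{\left(C \right)} = - 4 C$ ($l{\left(C \right)} = - 2 \cdot 2 C = - 4 C$)
$- \left(50 + l{\left(d{\left(5 \right)} \right)}\right) 1 I{\left(-4 \right)} = - \left(50 - 4 \cdot 2 \cdot 5^{2}\right) 1 \cdot 3 = - \left(50 - 4 \cdot 2 \cdot 25\right) 3 = - \left(50 - 200\right) 3 = - \left(-150\right) 3 = \left(-1\right) \left(-450\right) = 450$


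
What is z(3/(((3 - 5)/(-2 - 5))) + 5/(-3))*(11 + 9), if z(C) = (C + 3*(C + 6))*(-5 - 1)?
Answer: -6400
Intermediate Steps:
z(C) = -108 - 24*C (z(C) = (C + 3*(6 + C))*(-6) = (C + (18 + 3*C))*(-6) = (18 + 4*C)*(-6) = -108 - 24*C)
z(3/(((3 - 5)/(-2 - 5))) + 5/(-3))*(11 + 9) = (-108 - 24*(3/(((3 - 5)/(-2 - 5))) + 5/(-3)))*(11 + 9) = (-108 - 24*(3/((-2/(-7))) + 5*(-⅓)))*20 = (-108 - 24*(3/((-2*(-⅐))) - 5/3))*20 = (-108 - 24*(3/(2/7) - 5/3))*20 = (-108 - 24*(3*(7/2) - 5/3))*20 = (-108 - 24*(21/2 - 5/3))*20 = (-108 - 24*53/6)*20 = (-108 - 212)*20 = -320*20 = -6400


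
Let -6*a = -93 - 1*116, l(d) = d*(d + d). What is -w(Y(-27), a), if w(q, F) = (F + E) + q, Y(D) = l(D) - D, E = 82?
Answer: -9611/6 ≈ -1601.8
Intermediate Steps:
l(d) = 2*d² (l(d) = d*(2*d) = 2*d²)
a = 209/6 (a = -(-93 - 1*116)/6 = -(-93 - 116)/6 = -⅙*(-209) = 209/6 ≈ 34.833)
Y(D) = -D + 2*D² (Y(D) = 2*D² - D = -D + 2*D²)
w(q, F) = 82 + F + q (w(q, F) = (F + 82) + q = (82 + F) + q = 82 + F + q)
-w(Y(-27), a) = -(82 + 209/6 - 27*(-1 + 2*(-27))) = -(82 + 209/6 - 27*(-1 - 54)) = -(82 + 209/6 - 27*(-55)) = -(82 + 209/6 + 1485) = -1*9611/6 = -9611/6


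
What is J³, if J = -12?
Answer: -1728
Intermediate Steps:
J³ = (-12)³ = -1728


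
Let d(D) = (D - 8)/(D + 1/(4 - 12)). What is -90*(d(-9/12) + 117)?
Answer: -11430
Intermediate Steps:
d(D) = (-8 + D)/(-⅛ + D) (d(D) = (-8 + D)/(D + 1/(-8)) = (-8 + D)/(D - ⅛) = (-8 + D)/(-⅛ + D))
-90*(d(-9/12) + 117) = -90*(8*(-8 - 9/12)/(-1 + 8*(-9/12)) + 117) = -90*(8*(-8 - 9*1/12)/(-1 + 8*(-9*1/12)) + 117) = -90*(8*(-8 - ¾)/(-1 + 8*(-¾)) + 117) = -90*(8*(-35/4)/(-1 - 6) + 117) = -90*(8*(-35/4)/(-7) + 117) = -90*(8*(-⅐)*(-35/4) + 117) = -90*(10 + 117) = -90*127 = -11430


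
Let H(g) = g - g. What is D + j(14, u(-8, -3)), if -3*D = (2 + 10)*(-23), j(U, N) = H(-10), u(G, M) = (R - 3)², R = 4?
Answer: 92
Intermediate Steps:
u(G, M) = 1 (u(G, M) = (4 - 3)² = 1² = 1)
H(g) = 0
j(U, N) = 0
D = 92 (D = -(2 + 10)*(-23)/3 = -4*(-23) = -⅓*(-276) = 92)
D + j(14, u(-8, -3)) = 92 + 0 = 92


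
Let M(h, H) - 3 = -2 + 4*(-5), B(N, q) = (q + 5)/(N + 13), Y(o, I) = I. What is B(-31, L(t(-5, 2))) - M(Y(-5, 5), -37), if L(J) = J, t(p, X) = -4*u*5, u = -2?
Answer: 33/2 ≈ 16.500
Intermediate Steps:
t(p, X) = 40 (t(p, X) = -4*(-2)*5 = 8*5 = 40)
B(N, q) = (5 + q)/(13 + N)
M(h, H) = -19 (M(h, H) = 3 + (-2 + 4*(-5)) = 3 + (-2 - 20) = 3 - 22 = -19)
B(-31, L(t(-5, 2))) - M(Y(-5, 5), -37) = (5 + 40)/(13 - 31) - 1*(-19) = 45/(-18) + 19 = -1/18*45 + 19 = -5/2 + 19 = 33/2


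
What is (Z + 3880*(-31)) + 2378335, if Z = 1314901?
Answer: 3572956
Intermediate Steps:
(Z + 3880*(-31)) + 2378335 = (1314901 + 3880*(-31)) + 2378335 = (1314901 - 120280) + 2378335 = 1194621 + 2378335 = 3572956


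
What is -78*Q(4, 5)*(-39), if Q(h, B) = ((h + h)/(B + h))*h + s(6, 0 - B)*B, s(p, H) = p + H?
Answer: 26026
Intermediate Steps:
s(p, H) = H + p
Q(h, B) = B*(6 - B) + 2*h**2/(B + h) (Q(h, B) = ((h + h)/(B + h))*h + ((0 - B) + 6)*B = ((2*h)/(B + h))*h + (-B + 6)*B = (2*h/(B + h))*h + (6 - B)*B = 2*h**2/(B + h) + B*(6 - B) = B*(6 - B) + 2*h**2/(B + h))
-78*Q(4, 5)*(-39) = -78*(2*4**2 + 5**2*(6 - 1*5) - 1*5*4*(-6 + 5))/(5 + 4)*(-39) = -78*(2*16 + 25*(6 - 5) - 1*5*4*(-1))/9*(-39) = -26*(32 + 25*1 + 20)/3*(-39) = -26*(32 + 25 + 20)/3*(-39) = -26*77/3*(-39) = -78*77/9*(-39) = -2002/3*(-39) = 26026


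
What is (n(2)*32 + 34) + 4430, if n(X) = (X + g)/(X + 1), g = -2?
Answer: 4464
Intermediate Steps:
n(X) = (-2 + X)/(1 + X) (n(X) = (X - 2)/(X + 1) = (-2 + X)/(1 + X))
(n(2)*32 + 34) + 4430 = (((-2 + 2)/(1 + 2))*32 + 34) + 4430 = ((0/3)*32 + 34) + 4430 = (((⅓)*0)*32 + 34) + 4430 = (0*32 + 34) + 4430 = (0 + 34) + 4430 = 34 + 4430 = 4464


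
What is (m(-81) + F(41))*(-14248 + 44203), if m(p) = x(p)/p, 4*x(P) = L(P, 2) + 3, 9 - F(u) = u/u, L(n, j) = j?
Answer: 25831195/108 ≈ 2.3918e+5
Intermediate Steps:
F(u) = 8 (F(u) = 9 - u/u = 9 - 1*1 = 9 - 1 = 8)
x(P) = 5/4 (x(P) = (2 + 3)/4 = (¼)*5 = 5/4)
m(p) = 5/(4*p)
(m(-81) + F(41))*(-14248 + 44203) = ((5/4)/(-81) + 8)*(-14248 + 44203) = ((5/4)*(-1/81) + 8)*29955 = (-5/324 + 8)*29955 = (2587/324)*29955 = 25831195/108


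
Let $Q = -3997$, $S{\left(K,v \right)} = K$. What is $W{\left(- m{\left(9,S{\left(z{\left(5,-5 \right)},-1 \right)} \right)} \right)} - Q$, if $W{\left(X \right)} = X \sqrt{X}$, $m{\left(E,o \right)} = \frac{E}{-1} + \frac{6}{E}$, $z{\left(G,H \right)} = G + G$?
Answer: $3997 + \frac{125 \sqrt{3}}{9} \approx 4021.1$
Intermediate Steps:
$z{\left(G,H \right)} = 2 G$
$m{\left(E,o \right)} = - E + \frac{6}{E}$ ($m{\left(E,o \right)} = E \left(-1\right) + \frac{6}{E} = - E + \frac{6}{E}$)
$W{\left(X \right)} = X^{\frac{3}{2}}$
$W{\left(- m{\left(9,S{\left(z{\left(5,-5 \right)},-1 \right)} \right)} \right)} - Q = \left(- (\left(-1\right) 9 + \frac{6}{9})\right)^{\frac{3}{2}} - -3997 = \left(- (-9 + 6 \cdot \frac{1}{9})\right)^{\frac{3}{2}} + 3997 = \left(- (-9 + \frac{2}{3})\right)^{\frac{3}{2}} + 3997 = \left(\left(-1\right) \left(- \frac{25}{3}\right)\right)^{\frac{3}{2}} + 3997 = \left(\frac{25}{3}\right)^{\frac{3}{2}} + 3997 = \frac{125 \sqrt{3}}{9} + 3997 = 3997 + \frac{125 \sqrt{3}}{9}$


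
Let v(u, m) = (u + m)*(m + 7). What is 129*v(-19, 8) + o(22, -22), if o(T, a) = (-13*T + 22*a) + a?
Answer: -22077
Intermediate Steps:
o(T, a) = -13*T + 23*a
v(u, m) = (7 + m)*(m + u) (v(u, m) = (m + u)*(7 + m) = (7 + m)*(m + u))
129*v(-19, 8) + o(22, -22) = 129*(8² + 7*8 + 7*(-19) + 8*(-19)) + (-13*22 + 23*(-22)) = 129*(64 + 56 - 133 - 152) + (-286 - 506) = 129*(-165) - 792 = -21285 - 792 = -22077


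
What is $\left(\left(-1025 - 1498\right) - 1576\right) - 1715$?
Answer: $-5814$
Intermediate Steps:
$\left(\left(-1025 - 1498\right) - 1576\right) - 1715 = \left(-2523 - 1576\right) - 1715 = -4099 - 1715 = -5814$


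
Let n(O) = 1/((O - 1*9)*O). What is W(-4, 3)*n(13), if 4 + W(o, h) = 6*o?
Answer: -7/13 ≈ -0.53846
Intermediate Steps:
W(o, h) = -4 + 6*o
n(O) = 1/(O*(-9 + O)) (n(O) = 1/((O - 9)*O) = 1/((-9 + O)*O) = 1/(O*(-9 + O)))
W(-4, 3)*n(13) = (-4 + 6*(-4))*(1/(13*(-9 + 13))) = (-4 - 24)*((1/13)/4) = -28/(13*4) = -28*1/52 = -7/13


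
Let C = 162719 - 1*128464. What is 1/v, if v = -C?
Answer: -1/34255 ≈ -2.9193e-5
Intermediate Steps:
C = 34255 (C = 162719 - 128464 = 34255)
v = -34255 (v = -1*34255 = -34255)
1/v = 1/(-34255) = -1/34255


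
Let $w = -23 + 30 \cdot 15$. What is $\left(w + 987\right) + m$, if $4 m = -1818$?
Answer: $\frac{1919}{2} \approx 959.5$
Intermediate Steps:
$w = 427$ ($w = -23 + 450 = 427$)
$m = - \frac{909}{2}$ ($m = \frac{1}{4} \left(-1818\right) = - \frac{909}{2} \approx -454.5$)
$\left(w + 987\right) + m = \left(427 + 987\right) - \frac{909}{2} = 1414 - \frac{909}{2} = \frac{1919}{2}$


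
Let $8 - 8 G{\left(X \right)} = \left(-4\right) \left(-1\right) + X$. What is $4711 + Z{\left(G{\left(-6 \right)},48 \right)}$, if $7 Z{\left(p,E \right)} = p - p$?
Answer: $4711$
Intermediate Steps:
$G{\left(X \right)} = \frac{1}{2} - \frac{X}{8}$ ($G{\left(X \right)} = 1 - \frac{\left(-4\right) \left(-1\right) + X}{8} = 1 - \frac{4 + X}{8} = 1 - \left(\frac{1}{2} + \frac{X}{8}\right) = \frac{1}{2} - \frac{X}{8}$)
$Z{\left(p,E \right)} = 0$ ($Z{\left(p,E \right)} = \frac{p - p}{7} = \frac{1}{7} \cdot 0 = 0$)
$4711 + Z{\left(G{\left(-6 \right)},48 \right)} = 4711 + 0 = 4711$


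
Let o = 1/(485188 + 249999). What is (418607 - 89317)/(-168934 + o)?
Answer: -242089727230/124198080657 ≈ -1.9492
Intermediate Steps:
o = 1/735187 ≈ 1.3602e-6
(418607 - 89317)/(-168934 + o) = (418607 - 89317)/(-168934 + 1/735187) = 329290/(-124198080657/735187) = 329290*(-735187/124198080657) = -242089727230/124198080657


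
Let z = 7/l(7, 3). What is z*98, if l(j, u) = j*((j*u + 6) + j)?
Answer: 49/17 ≈ 2.8824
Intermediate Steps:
l(j, u) = j*(6 + j + j*u) (l(j, u) = j*((6 + j*u) + j) = j*(6 + j + j*u))
z = 1/34 (z = 7/((7*(6 + 7 + 7*3))) = 7/((7*(6 + 7 + 21))) = 7/((7*34)) = 7/238 = 7*(1/238) = 1/34 ≈ 0.029412)
z*98 = (1/34)*98 = 49/17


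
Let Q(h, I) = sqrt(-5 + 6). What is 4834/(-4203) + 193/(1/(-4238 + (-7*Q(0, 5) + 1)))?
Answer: -3442648510/4203 ≈ -8.1909e+5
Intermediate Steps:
Q(h, I) = 1 (Q(h, I) = sqrt(1) = 1)
4834/(-4203) + 193/(1/(-4238 + (-7*Q(0, 5) + 1))) = 4834/(-4203) + 193/(1/(-4238 + (-7*1 + 1))) = 4834*(-1/4203) + 193/(1/(-4238 + (-7 + 1))) = -4834/4203 + 193/(1/(-4238 - 6)) = -4834/4203 + 193/(1/(-4244)) = -4834/4203 + 193/(-1/4244) = -4834/4203 + 193*(-4244) = -4834/4203 - 819092 = -3442648510/4203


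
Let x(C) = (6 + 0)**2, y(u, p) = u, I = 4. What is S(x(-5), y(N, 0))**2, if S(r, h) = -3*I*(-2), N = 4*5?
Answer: 576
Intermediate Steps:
N = 20
x(C) = 36 (x(C) = 6**2 = 36)
S(r, h) = 24 (S(r, h) = -3*4*(-2) = -12*(-2) = 24)
S(x(-5), y(N, 0))**2 = 24**2 = 576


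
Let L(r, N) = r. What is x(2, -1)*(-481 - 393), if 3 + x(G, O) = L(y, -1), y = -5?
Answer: 6992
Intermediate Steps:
x(G, O) = -8 (x(G, O) = -3 - 5 = -8)
x(2, -1)*(-481 - 393) = -8*(-481 - 393) = -8*(-874) = 6992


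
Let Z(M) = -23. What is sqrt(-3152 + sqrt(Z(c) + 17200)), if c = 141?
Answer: sqrt(-3152 + sqrt(17177)) ≈ 54.963*I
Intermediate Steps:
sqrt(-3152 + sqrt(Z(c) + 17200)) = sqrt(-3152 + sqrt(-23 + 17200)) = sqrt(-3152 + sqrt(17177))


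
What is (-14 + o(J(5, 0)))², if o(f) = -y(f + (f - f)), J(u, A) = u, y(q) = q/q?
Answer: 225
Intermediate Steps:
y(q) = 1
o(f) = -1 (o(f) = -1*1 = -1)
(-14 + o(J(5, 0)))² = (-14 - 1)² = (-15)² = 225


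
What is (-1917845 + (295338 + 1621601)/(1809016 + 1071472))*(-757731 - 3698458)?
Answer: 24617447845286754569/2880488 ≈ 8.5463e+12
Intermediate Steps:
(-1917845 + (295338 + 1621601)/(1809016 + 1071472))*(-757731 - 3698458) = (-1917845 + 1916939/2880488)*(-4456189) = -5524327591421/2880488*(-4456189) = 24617447845286754569/2880488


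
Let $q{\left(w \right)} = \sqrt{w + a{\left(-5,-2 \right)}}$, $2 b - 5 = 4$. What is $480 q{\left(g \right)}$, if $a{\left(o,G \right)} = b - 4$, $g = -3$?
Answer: $240 i \sqrt{10} \approx 758.95 i$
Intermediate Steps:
$b = \frac{9}{2}$ ($b = \frac{5}{2} + \frac{1}{2} \cdot 4 = \frac{5}{2} + 2 = \frac{9}{2} \approx 4.5$)
$a{\left(o,G \right)} = \frac{1}{2}$ ($a{\left(o,G \right)} = \frac{9}{2} - 4 = \frac{1}{2}$)
$q{\left(w \right)} = \sqrt{\frac{1}{2} + w}$ ($q{\left(w \right)} = \sqrt{w + \frac{1}{2}} = \sqrt{\frac{1}{2} + w}$)
$480 q{\left(g \right)} = 480 \frac{\sqrt{2 + 4 \left(-3\right)}}{2} = 480 \frac{\sqrt{2 - 12}}{2} = 480 \frac{\sqrt{-10}}{2} = 480 \frac{i \sqrt{10}}{2} = 240 i \sqrt{10}$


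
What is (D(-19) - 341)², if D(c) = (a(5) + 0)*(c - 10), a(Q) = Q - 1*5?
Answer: 116281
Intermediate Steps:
a(Q) = -5 + Q (a(Q) = Q - 5 = -5 + Q)
D(c) = 0 (D(c) = ((-5 + 5) + 0)*(c - 10) = (0 + 0)*(-10 + c) = 0*(-10 + c) = 0)
(D(-19) - 341)² = (0 - 341)² = (-341)² = 116281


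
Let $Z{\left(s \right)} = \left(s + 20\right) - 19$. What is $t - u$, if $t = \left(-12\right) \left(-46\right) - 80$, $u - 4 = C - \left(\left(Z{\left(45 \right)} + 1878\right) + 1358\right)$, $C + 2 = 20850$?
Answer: $-17098$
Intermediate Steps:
$C = 20848$ ($C = -2 + 20850 = 20848$)
$Z{\left(s \right)} = 1 + s$ ($Z{\left(s \right)} = \left(20 + s\right) - 19 = 1 + s$)
$u = 17570$ ($u = 4 + \left(20848 - \left(\left(\left(1 + 45\right) + 1878\right) + 1358\right)\right) = 4 + \left(20848 - \left(\left(46 + 1878\right) + 1358\right)\right) = 4 + \left(20848 - \left(1924 + 1358\right)\right) = 4 + \left(20848 - 3282\right) = 4 + 17566 = 17570$)
$t = 472$ ($t = 552 - 80 = 472$)
$t - u = 472 - 17570 = -17098$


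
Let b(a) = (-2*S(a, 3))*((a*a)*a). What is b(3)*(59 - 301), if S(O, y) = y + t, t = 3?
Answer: 78408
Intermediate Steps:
S(O, y) = 3 + y (S(O, y) = y + 3 = 3 + y)
b(a) = -12*a³ (b(a) = (-2*(3 + 3))*((a*a)*a) = (-2*6)*(a²*a) = -12*a³)
b(3)*(59 - 301) = (-12*3³)*(59 - 301) = -12*27*(-242) = -324*(-242) = 78408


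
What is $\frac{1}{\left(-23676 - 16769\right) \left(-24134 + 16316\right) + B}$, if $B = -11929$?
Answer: $\frac{1}{316187081} \approx 3.1627 \cdot 10^{-9}$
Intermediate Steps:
$\frac{1}{\left(-23676 - 16769\right) \left(-24134 + 16316\right) + B} = \frac{1}{\left(-23676 - 16769\right) \left(-24134 + 16316\right) - 11929} = \frac{1}{\left(-40445\right) \left(-7818\right) - 11929} = \frac{1}{316199010 - 11929} = \frac{1}{316187081}$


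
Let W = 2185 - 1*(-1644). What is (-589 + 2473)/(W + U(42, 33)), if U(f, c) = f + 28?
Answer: 1884/3899 ≈ 0.48320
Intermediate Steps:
U(f, c) = 28 + f
W = 3829 (W = 2185 + 1644 = 3829)
(-589 + 2473)/(W + U(42, 33)) = (-589 + 2473)/(3829 + (28 + 42)) = 1884/(3829 + 70) = 1884/3899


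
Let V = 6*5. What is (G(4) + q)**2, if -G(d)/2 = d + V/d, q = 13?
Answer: 100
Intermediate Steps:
V = 30
G(d) = -60/d - 2*d (G(d) = -2*(d + 30/d) = -60/d - 2*d)
(G(4) + q)**2 = ((-60/4 - 2*4) + 13)**2 = ((-60*1/4 - 8) + 13)**2 = ((-15 - 8) + 13)**2 = (-23 + 13)**2 = (-10)**2 = 100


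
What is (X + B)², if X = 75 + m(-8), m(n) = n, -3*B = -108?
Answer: 10609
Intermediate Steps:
B = 36 (B = -⅓*(-108) = 36)
X = 67 (X = 75 - 8 = 67)
(X + B)² = (67 + 36)² = 103² = 10609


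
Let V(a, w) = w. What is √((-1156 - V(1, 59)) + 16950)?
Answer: √15735 ≈ 125.44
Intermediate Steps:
√((-1156 - V(1, 59)) + 16950) = √((-1156 - 1*59) + 16950) = √((-1156 - 59) + 16950) = √(-1215 + 16950) = √15735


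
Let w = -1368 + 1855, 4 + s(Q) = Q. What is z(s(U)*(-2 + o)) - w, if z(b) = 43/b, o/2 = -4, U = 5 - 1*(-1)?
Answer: -9783/20 ≈ -489.15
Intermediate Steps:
U = 6 (U = 5 + 1 = 6)
s(Q) = -4 + Q
o = -8 (o = 2*(-4) = -8)
w = 487
z(s(U)*(-2 + o)) - w = 43/(((-4 + 6)*(-2 - 8))) - 1*487 = 43/((2*(-10))) - 487 = 43/(-20) - 487 = 43*(-1/20) - 487 = -43/20 - 487 = -9783/20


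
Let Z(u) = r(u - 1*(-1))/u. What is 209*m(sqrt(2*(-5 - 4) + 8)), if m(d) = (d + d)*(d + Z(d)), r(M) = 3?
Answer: -2926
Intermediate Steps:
Z(u) = 3/u
m(d) = 2*d*(d + 3/d) (m(d) = (d + d)*(d + 3/d) = (2*d)*(d + 3/d) = 2*d*(d + 3/d))
209*m(sqrt(2*(-5 - 4) + 8)) = 209*(6 + 2*(sqrt(2*(-5 - 4) + 8))**2) = 209*(6 + 2*(sqrt(2*(-9) + 8))**2) = 209*(6 + 2*(sqrt(-18 + 8))**2) = 209*(6 + 2*(sqrt(-10))**2) = 209*(6 + 2*(I*sqrt(10))**2) = 209*(6 + 2*(-10)) = 209*(6 - 20) = 209*(-14) = -2926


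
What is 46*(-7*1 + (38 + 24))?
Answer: 2530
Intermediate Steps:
46*(-7*1 + (38 + 24)) = 46*(-7 + 62) = 46*55 = 2530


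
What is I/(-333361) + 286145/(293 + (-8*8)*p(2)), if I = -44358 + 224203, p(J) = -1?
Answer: 13617911240/17001411 ≈ 800.99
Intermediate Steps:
I = 179845
I/(-333361) + 286145/(293 + (-8*8)*p(2)) = 179845/(-333361) + 286145/(293 - 8*8*(-1)) = 179845*(-1/333361) + 286145/(293 - 64*(-1)) = -179845/333361 + 286145/(293 + 64) = -179845/333361 + 286145/357 = 13617911240/17001411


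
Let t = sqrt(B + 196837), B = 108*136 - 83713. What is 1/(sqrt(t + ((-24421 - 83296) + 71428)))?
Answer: 1/sqrt(-36289 + 2*sqrt(31953)) ≈ -0.0052755*I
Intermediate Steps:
B = -69025 (B = 14688 - 83713 = -69025)
t = 2*sqrt(31953) (t = sqrt(-69025 + 196837) = sqrt(127812) = 2*sqrt(31953) ≈ 357.51)
1/(sqrt(t + ((-24421 - 83296) + 71428))) = 1/(sqrt(2*sqrt(31953) + ((-24421 - 83296) + 71428))) = 1/(sqrt(2*sqrt(31953) + (-107717 + 71428))) = 1/(sqrt(2*sqrt(31953) - 36289)) = 1/(sqrt(-36289 + 2*sqrt(31953))) = 1/sqrt(-36289 + 2*sqrt(31953))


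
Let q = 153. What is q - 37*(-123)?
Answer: 4704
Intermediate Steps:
q - 37*(-123) = 153 - 37*(-123) = 153 + 4551 = 4704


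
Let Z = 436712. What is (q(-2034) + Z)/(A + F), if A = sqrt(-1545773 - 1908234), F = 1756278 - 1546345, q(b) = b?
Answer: 45626628287/22037659248 - 217339*I*sqrt(3454007)/22037659248 ≈ 2.0704 - 0.018329*I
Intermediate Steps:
F = 209933
A = I*sqrt(3454007) (A = sqrt(-3454007) = I*sqrt(3454007) ≈ 1858.5*I)
(q(-2034) + Z)/(A + F) = (-2034 + 436712)/(I*sqrt(3454007) + 209933) = 434678/(209933 + I*sqrt(3454007))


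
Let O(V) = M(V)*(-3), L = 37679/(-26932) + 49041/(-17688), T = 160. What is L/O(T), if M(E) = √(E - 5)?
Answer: 165603197*√155/18459462120 ≈ 0.11169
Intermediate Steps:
M(E) = √(-5 + E)
L = -165603197/39697768 (L = 37679*(-1/26932) + 49041*(-1/17688) = -37679/26932 - 16347/5896 = -165603197/39697768 ≈ -4.1716)
O(V) = -3*√(-5 + V) (O(V) = √(-5 + V)*(-3) = -3*√(-5 + V))
L/O(T) = -165603197*(-1/(3*√(-5 + 160)))/39697768 = -165603197*(-√155/465)/39697768 = -(-165603197)*√155/18459462120 = 165603197*√155/18459462120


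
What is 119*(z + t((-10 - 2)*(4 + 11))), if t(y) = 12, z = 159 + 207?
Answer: 44982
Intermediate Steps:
z = 366
119*(z + t((-10 - 2)*(4 + 11))) = 119*(366 + 12) = 119*378 = 44982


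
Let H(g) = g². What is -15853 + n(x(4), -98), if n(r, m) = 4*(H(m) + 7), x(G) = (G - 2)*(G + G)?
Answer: 22591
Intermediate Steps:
x(G) = 2*G*(-2 + G) (x(G) = (-2 + G)*(2*G) = 2*G*(-2 + G))
n(r, m) = 28 + 4*m² (n(r, m) = 4*(m² + 7) = 4*(7 + m²) = 28 + 4*m²)
-15853 + n(x(4), -98) = -15853 + (28 + 4*(-98)²) = -15853 + (28 + 4*9604) = -15853 + (28 + 38416) = -15853 + 38444 = 22591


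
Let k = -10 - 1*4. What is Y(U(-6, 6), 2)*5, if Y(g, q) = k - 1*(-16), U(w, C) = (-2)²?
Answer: 10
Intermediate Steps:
k = -14 (k = -10 - 4 = -14)
U(w, C) = 4
Y(g, q) = 2 (Y(g, q) = -14 - 1*(-16) = -14 + 16 = 2)
Y(U(-6, 6), 2)*5 = 2*5 = 10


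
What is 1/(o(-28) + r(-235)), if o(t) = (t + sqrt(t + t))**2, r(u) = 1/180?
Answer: 180*I/(20160*sqrt(14) + 131041*I) ≈ 0.0010317 + 0.00059391*I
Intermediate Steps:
r(u) = 1/180
o(t) = (t + sqrt(2)*sqrt(t))**2 (o(t) = (t + sqrt(2*t))**2 = (t + sqrt(2)*sqrt(t))**2)
1/(o(-28) + r(-235)) = 1/((-28 + sqrt(2)*sqrt(-28))**2 + 1/180) = 1/((-28 + sqrt(2)*(2*I*sqrt(7)))**2 + 1/180) = 1/((-28 + 2*I*sqrt(14))**2 + 1/180) = 1/(1/180 + (-28 + 2*I*sqrt(14))**2)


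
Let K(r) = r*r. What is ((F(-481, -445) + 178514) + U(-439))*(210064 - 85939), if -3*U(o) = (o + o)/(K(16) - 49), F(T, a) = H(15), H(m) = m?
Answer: 4587138137125/207 ≈ 2.2160e+10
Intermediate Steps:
K(r) = r²
F(T, a) = 15
U(o) = -2*o/621 (U(o) = -(o + o)/(3*(16² - 49)) = -2*o/(3*(256 - 49)) = -2*o/(3*207) = -2*o/621)
((F(-481, -445) + 178514) + U(-439))*(210064 - 85939) = ((15 + 178514) - 2/621*(-439))*(210064 - 85939) = (178529 + 878/621)*124125 = (110867387/621)*124125 = 4587138137125/207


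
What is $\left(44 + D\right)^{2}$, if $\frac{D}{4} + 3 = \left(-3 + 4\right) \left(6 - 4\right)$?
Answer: $1600$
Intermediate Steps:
$D = -4$ ($D = -12 + 4 \left(-3 + 4\right) \left(6 - 4\right) = -12 + 4 \cdot 1 \cdot 2 = -12 + 4 \cdot 2 = -12 + 8 = -4$)
$\left(44 + D\right)^{2} = \left(44 - 4\right)^{2} = 40^{2} = 1600$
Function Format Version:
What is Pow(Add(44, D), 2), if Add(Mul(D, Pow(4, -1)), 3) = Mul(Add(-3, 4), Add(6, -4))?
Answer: 1600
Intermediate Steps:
D = -4 (D = Add(-12, Mul(4, Mul(Add(-3, 4), Add(6, -4)))) = Add(-12, Mul(4, Mul(1, 2))) = Add(-12, Mul(4, 2)) = Add(-12, 8) = -4)
Pow(Add(44, D), 2) = Pow(Add(44, -4), 2) = Pow(40, 2) = 1600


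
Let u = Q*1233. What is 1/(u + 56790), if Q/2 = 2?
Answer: 1/61722 ≈ 1.6202e-5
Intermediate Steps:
Q = 4 (Q = 2*2 = 4)
u = 4932 (u = 4*1233 = 4932)
1/(u + 56790) = 1/(4932 + 56790) = 1/61722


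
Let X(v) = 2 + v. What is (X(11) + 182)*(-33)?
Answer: -6435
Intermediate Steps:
(X(11) + 182)*(-33) = ((2 + 11) + 182)*(-33) = (13 + 182)*(-33) = 195*(-33) = -6435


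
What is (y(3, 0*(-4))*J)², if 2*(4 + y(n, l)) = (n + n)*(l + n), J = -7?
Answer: 1225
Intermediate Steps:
y(n, l) = -4 + n*(l + n) (y(n, l) = -4 + ((n + n)*(l + n))/2 = -4 + ((2*n)*(l + n))/2 = -4 + (2*n*(l + n))/2 = -4 + n*(l + n))
(y(3, 0*(-4))*J)² = ((-4 + 3² + (0*(-4))*3)*(-7))² = ((-4 + 9 + 0*3)*(-7))² = ((-4 + 9 + 0)*(-7))² = (5*(-7))² = (-35)² = 1225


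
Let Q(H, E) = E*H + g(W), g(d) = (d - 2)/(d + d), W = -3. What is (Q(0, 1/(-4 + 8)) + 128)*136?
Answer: 52564/3 ≈ 17521.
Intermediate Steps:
g(d) = (-2 + d)/(2*d) (g(d) = (-2 + d)/((2*d)) = (-2 + d)*(1/(2*d)) = (-2 + d)/(2*d))
Q(H, E) = ⅚ + E*H (Q(H, E) = E*H + (½)*(-2 - 3)/(-3) = E*H + (½)*(-⅓)*(-5) = E*H + ⅚ = ⅚ + E*H)
(Q(0, 1/(-4 + 8)) + 128)*136 = ((⅚ + 0/(-4 + 8)) + 128)*136 = ((⅚ + 0/4) + 128)*136 = ((⅚ + (¼)*0) + 128)*136 = ((⅚ + 0) + 128)*136 = (⅚ + 128)*136 = (773/6)*136 = 52564/3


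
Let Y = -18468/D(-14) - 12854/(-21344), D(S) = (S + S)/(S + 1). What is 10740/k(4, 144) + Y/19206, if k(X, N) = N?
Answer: 9669914447/130433184 ≈ 74.137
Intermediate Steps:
D(S) = 2*S/(1 + S) (D(S) = (2*S)/(1 + S) = 2*S/(1 + S))
Y = -640499123/74704 (Y = -18468/(2*(-14)/(1 - 14)) - 12854/(-21344) = -18468/(2*(-14)/(-13)) - 12854*(-1/21344) = -18468/(2*(-14)*(-1/13)) + 6427/10672 = -18468/28/13 + 6427/10672 = -18468*13/28 + 6427/10672 = -60021/7 + 6427/10672 = -640499123/74704 ≈ -8573.8)
10740/k(4, 144) + Y/19206 = 10740/144 - 640499123/74704/19206 = 10740*(1/144) - 640499123/74704*1/19206 = 895/12 - 58227193/130433184 = 9669914447/130433184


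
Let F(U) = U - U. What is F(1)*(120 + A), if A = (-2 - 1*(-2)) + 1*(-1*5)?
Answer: 0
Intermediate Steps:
A = -5 (A = (-2 + 2) + 1*(-5) = 0 - 5 = -5)
F(U) = 0
F(1)*(120 + A) = 0*(120 - 5) = 0*115 = 0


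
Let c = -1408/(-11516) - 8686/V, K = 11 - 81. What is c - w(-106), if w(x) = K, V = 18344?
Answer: 1839158207/26406188 ≈ 69.649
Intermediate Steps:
K = -70
w(x) = -70
c = -9274953/26406188 (c = -1408/(-11516) - 8686/18344 = -1408*(-1/11516) - 8686*1/18344 = 352/2879 - 4343/9172 = -9274953/26406188 ≈ -0.35124)
c - w(-106) = -9274953/26406188 - 1*(-70) = -9274953/26406188 + 70 = 1839158207/26406188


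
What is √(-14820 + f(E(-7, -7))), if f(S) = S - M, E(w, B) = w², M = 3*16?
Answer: I*√14819 ≈ 121.73*I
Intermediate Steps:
M = 48
f(S) = -48 + S (f(S) = S - 1*48 = S - 48 = -48 + S)
√(-14820 + f(E(-7, -7))) = √(-14820 + (-48 + (-7)²)) = √(-14820 + (-48 + 49)) = √(-14820 + 1) = √(-14819) = I*√14819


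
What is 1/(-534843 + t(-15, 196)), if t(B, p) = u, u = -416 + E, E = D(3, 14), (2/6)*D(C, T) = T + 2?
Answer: -1/535211 ≈ -1.8684e-6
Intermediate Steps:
D(C, T) = 6 + 3*T (D(C, T) = 3*(T + 2) = 3*(2 + T) = 6 + 3*T)
E = 48 (E = 6 + 3*14 = 6 + 42 = 48)
u = -368 (u = -416 + 48 = -368)
t(B, p) = -368
1/(-534843 + t(-15, 196)) = 1/(-534843 - 368) = 1/(-535211) = -1/535211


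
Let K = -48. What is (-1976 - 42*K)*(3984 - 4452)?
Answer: -18720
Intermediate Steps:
(-1976 - 42*K)*(3984 - 4452) = (-1976 - 42*(-48))*(3984 - 4452) = (-1976 + 2016)*(-468) = 40*(-468) = -18720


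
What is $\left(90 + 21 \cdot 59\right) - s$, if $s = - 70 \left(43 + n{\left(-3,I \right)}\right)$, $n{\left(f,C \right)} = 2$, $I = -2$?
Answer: $4479$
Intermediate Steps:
$s = -3150$ ($s = - 70 \left(43 + 2\right) = \left(-70\right) 45 = -3150$)
$\left(90 + 21 \cdot 59\right) - s = \left(90 + 21 \cdot 59\right) - -3150 = \left(90 + 1239\right) + 3150 = 1329 + 3150 = 4479$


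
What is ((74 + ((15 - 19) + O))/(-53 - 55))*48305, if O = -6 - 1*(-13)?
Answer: -3719485/108 ≈ -34440.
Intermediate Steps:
O = 7 (O = -6 + 13 = 7)
((74 + ((15 - 19) + O))/(-53 - 55))*48305 = ((74 + ((15 - 19) + 7))/(-53 - 55))*48305 = ((74 + (-4 + 7))/(-108))*48305 = ((74 + 3)*(-1/108))*48305 = (77*(-1/108))*48305 = -77/108*48305 = -3719485/108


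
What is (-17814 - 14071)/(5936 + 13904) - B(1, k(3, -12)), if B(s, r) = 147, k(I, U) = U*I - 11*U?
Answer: -589673/3968 ≈ -148.61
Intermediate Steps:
k(I, U) = -11*U + I*U (k(I, U) = I*U - 11*U = -11*U + I*U)
(-17814 - 14071)/(5936 + 13904) - B(1, k(3, -12)) = (-17814 - 14071)/(5936 + 13904) - 1*147 = -31885/19840 - 147 = -31885*1/19840 - 147 = -6377/3968 - 147 = -589673/3968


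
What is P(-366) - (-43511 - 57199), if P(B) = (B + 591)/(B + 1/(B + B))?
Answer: 26981353530/267913 ≈ 1.0071e+5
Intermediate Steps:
P(B) = (591 + B)/(B + 1/(2*B))
P(-366) - (-43511 - 57199) = 2*(-366)*(591 - 366)/(1 + 2*(-366)²) - (-43511 - 57199) = 2*(-366)*225/(1 + 2*133956) - 1*(-100710) = 2*(-366)*225/(1 + 267912) + 100710 = 2*(-366)*225/267913 + 100710 = 2*(-366)*(1/267913)*225 + 100710 = -164700/267913 + 100710 = 26981353530/267913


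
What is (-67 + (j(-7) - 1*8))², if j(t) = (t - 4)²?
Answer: 2116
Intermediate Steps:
j(t) = (-4 + t)²
(-67 + (j(-7) - 1*8))² = (-67 + ((-4 - 7)² - 1*8))² = (-67 + ((-11)² - 8))² = (-67 + (121 - 8))² = (-67 + 113)² = 46² = 2116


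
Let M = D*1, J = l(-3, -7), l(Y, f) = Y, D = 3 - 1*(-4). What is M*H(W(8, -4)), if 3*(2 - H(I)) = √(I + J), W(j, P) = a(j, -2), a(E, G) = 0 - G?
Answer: 14 - 7*I/3 ≈ 14.0 - 2.3333*I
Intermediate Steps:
D = 7 (D = 3 + 4 = 7)
J = -3
a(E, G) = -G
W(j, P) = 2 (W(j, P) = -1*(-2) = 2)
H(I) = 2 - √(-3 + I)/3 (H(I) = 2 - √(I - 3)/3 = 2 - √(-3 + I)/3)
M = 7 (M = 7*1 = 7)
M*H(W(8, -4)) = 7*(2 - √(-3 + 2)/3) = 7*(2 - I/3) = 14 - 7*I/3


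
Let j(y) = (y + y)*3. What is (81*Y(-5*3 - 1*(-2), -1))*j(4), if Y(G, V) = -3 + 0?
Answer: -5832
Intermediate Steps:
j(y) = 6*y (j(y) = (2*y)*3 = 6*y)
Y(G, V) = -3
(81*Y(-5*3 - 1*(-2), -1))*j(4) = (81*(-3))*(6*4) = -243*24 = -5832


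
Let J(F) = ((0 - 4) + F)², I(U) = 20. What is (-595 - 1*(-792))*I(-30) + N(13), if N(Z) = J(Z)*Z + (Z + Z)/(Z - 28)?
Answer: 74869/15 ≈ 4991.3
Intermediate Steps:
J(F) = (-4 + F)²
N(Z) = Z*(-4 + Z)² + 2*Z/(-28 + Z) (N(Z) = (-4 + Z)²*Z + (Z + Z)/(Z - 28) = Z*(-4 + Z)² + (2*Z)/(-28 + Z) = Z*(-4 + Z)² + 2*Z/(-28 + Z))
(-595 - 1*(-792))*I(-30) + N(13) = (-595 - 1*(-792))*20 + 13*(-446 + 13³ - 36*13² + 240*13)/(-28 + 13) = (-595 + 792)*20 + 13*(-446 + 2197 - 36*169 + 3120)/(-15) = 197*20 + 13*(-1/15)*(-446 + 2197 - 6084 + 3120) = 3940 + 13*(-1/15)*(-1213) = 3940 + 15769/15 = 74869/15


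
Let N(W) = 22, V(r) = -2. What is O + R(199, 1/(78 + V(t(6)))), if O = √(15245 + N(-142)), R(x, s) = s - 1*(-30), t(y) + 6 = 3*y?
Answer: 2281/76 + √15267 ≈ 153.57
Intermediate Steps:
t(y) = -6 + 3*y
R(x, s) = 30 + s (R(x, s) = s + 30 = 30 + s)
O = √15267 (O = √(15245 + 22) = √15267 ≈ 123.56)
O + R(199, 1/(78 + V(t(6)))) = √15267 + (30 + 1/(78 - 2)) = √15267 + (30 + 1/76) = √15267 + 2281/76 = 2281/76 + √15267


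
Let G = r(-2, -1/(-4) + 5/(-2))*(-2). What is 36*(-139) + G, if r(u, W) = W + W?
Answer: -4995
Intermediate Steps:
r(u, W) = 2*W
G = 9 (G = (2*(-1/(-4) + 5/(-2)))*(-2) = (2*(-1*(-¼) + 5*(-½)))*(-2) = (2*(¼ - 5/2))*(-2) = (2*(-9/4))*(-2) = -9/2*(-2) = 9)
36*(-139) + G = 36*(-139) + 9 = -5004 + 9 = -4995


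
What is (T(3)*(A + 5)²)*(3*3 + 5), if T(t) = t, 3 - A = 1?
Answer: 2058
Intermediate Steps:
A = 2 (A = 3 - 1*1 = 3 - 1 = 2)
(T(3)*(A + 5)²)*(3*3 + 5) = (3*(2 + 5)²)*(3*3 + 5) = (3*7²)*(9 + 5) = (3*49)*14 = 147*14 = 2058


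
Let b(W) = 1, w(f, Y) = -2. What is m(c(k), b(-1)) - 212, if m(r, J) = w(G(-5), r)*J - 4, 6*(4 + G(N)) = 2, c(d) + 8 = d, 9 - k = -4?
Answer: -218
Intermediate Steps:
k = 13 (k = 9 - 1*(-4) = 9 + 4 = 13)
c(d) = -8 + d
G(N) = -11/3 (G(N) = -4 + (⅙)*2 = -4 + ⅓ = -11/3)
m(r, J) = -4 - 2*J (m(r, J) = -2*J - 4 = -4 - 2*J)
m(c(k), b(-1)) - 212 = (-4 - 2*1) - 212 = (-4 - 2) - 212 = -6 - 212 = -218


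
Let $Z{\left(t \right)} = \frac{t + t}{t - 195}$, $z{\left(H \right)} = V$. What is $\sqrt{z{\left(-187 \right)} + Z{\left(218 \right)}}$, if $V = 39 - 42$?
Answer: $\frac{\sqrt{8441}}{23} \approx 3.9946$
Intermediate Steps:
$V = -3$
$z{\left(H \right)} = -3$
$Z{\left(t \right)} = \frac{2 t}{-195 + t}$
$\sqrt{z{\left(-187 \right)} + Z{\left(218 \right)}} = \sqrt{-3 + 2 \cdot 218 \frac{1}{-195 + 218}} = \sqrt{-3 + 2 \cdot 218 \cdot \frac{1}{23}} = \sqrt{-3 + \frac{436}{23}} = \sqrt{\frac{367}{23}} = \frac{\sqrt{8441}}{23}$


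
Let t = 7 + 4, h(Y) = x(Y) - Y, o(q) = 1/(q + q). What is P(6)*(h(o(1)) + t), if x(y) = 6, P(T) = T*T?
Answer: 594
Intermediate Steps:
P(T) = T**2
o(q) = 1/(2*q)
h(Y) = 6 - Y
t = 11
P(6)*(h(o(1)) + t) = 6**2*((6 - 1/(2*1)) + 11) = 36*((6 - 1/2) + 11) = 36*(11/2 + 11) = 36*(33/2) = 594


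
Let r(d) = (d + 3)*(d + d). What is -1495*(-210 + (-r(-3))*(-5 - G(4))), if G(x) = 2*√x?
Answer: 313950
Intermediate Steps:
r(d) = 2*d*(3 + d) (r(d) = (3 + d)*(2*d) = 2*d*(3 + d))
-1495*(-210 + (-r(-3))*(-5 - G(4))) = -1495*(-210 + (-2*(-3)*(3 - 3))*(-5 - 2*√4)) = -1495*(-210 + (-2*(-3)*0)*(-5 - 2*2)) = -1495*(-210 + (-1*0)*(-5 - 1*4)) = -1495*(-210 + 0*(-5 - 4)) = -1495*(-210 + 0*(-9)) = -1495*(-210 + 0) = -1495*(-210) = 313950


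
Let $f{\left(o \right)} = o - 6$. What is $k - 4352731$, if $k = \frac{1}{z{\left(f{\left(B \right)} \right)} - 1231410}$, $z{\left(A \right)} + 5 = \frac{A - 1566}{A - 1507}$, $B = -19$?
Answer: $- \frac{8211541025173691}{1886526189} \approx -4.3527 \cdot 10^{6}$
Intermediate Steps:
$f{\left(o \right)} = -6 + o$
$z{\left(A \right)} = -5 + \frac{-1566 + A}{-1507 + A}$ ($z{\left(A \right)} = -5 + \frac{A - 1566}{A - 1507} = -5 + \frac{-1566 + A}{-1507 + A}$)
$k = - \frac{1532}{1886526189}$ ($k = \frac{1}{\frac{5969 - 4 \left(-6 - 19\right)}{-1507 - 25} - 1231410} = \frac{1}{\frac{5969 - -100}{-1507 - 25} - 1231410} = \frac{1}{\frac{5969 + 100}{-1532} - 1231410} = \frac{1}{\left(- \frac{1}{1532}\right) 6069 - 1231410} = \frac{1}{- \frac{6069}{1532} - 1231410} = \frac{1}{- \frac{1886526189}{1532}} = - \frac{1532}{1886526189} \approx -8.1207 \cdot 10^{-7}$)
$k - 4352731 = - \frac{1532}{1886526189} - 4352731 = - \frac{8211541025173691}{1886526189}$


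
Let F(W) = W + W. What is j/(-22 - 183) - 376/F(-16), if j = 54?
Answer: 9419/820 ≈ 11.487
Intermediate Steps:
F(W) = 2*W
j/(-22 - 183) - 376/F(-16) = 54/(-22 - 183) - 376/(2*(-16)) = 54/(-205) - 376/(-32) = 54*(-1/205) - 376*(-1/32) = -54/205 + 47/4 = 9419/820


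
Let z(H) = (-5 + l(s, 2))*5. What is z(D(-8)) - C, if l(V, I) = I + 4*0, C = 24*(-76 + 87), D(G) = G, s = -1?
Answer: -279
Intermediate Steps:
C = 264 (C = 24*11 = 264)
l(V, I) = I (l(V, I) = I + 0 = I)
z(H) = -15 (z(H) = (-5 + 2)*5 = -3*5 = -15)
z(D(-8)) - C = -15 - 1*264 = -15 - 264 = -279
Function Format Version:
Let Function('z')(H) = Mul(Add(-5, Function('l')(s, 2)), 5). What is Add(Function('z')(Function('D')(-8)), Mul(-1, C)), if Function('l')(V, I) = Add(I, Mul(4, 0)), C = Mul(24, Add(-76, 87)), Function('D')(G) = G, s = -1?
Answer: -279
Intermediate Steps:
C = 264 (C = Mul(24, 11) = 264)
Function('l')(V, I) = I (Function('l')(V, I) = Add(I, 0) = I)
Function('z')(H) = -15 (Function('z')(H) = Mul(Add(-5, 2), 5) = Mul(-3, 5) = -15)
Add(Function('z')(Function('D')(-8)), Mul(-1, C)) = Add(-15, Mul(-1, 264)) = Add(-15, -264) = -279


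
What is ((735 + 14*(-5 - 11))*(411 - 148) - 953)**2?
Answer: 17806233600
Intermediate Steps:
((735 + 14*(-5 - 11))*(411 - 148) - 953)**2 = ((735 + 14*(-16))*263 - 953)**2 = ((735 - 224)*263 - 953)**2 = (511*263 - 953)**2 = (134393 - 953)**2 = 133440**2 = 17806233600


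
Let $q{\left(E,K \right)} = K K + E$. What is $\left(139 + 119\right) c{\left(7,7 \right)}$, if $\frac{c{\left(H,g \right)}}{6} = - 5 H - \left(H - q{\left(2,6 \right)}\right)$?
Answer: $-6192$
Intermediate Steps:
$q{\left(E,K \right)} = E + K^{2}$ ($q{\left(E,K \right)} = K^{2} + E = E + K^{2}$)
$c{\left(H,g \right)} = 228 - 36 H$ ($c{\left(H,g \right)} = 6 \left(- 5 H - \left(-2 - 36 + H\right)\right) = 6 \left(- 5 H - \left(-38 + H\right)\right) = 6 \left(38 - 6 H\right) = 228 - 36 H$)
$\left(139 + 119\right) c{\left(7,7 \right)} = \left(139 + 119\right) \left(228 - 252\right) = 258 \left(228 - 252\right) = 258 \left(-24\right) = -6192$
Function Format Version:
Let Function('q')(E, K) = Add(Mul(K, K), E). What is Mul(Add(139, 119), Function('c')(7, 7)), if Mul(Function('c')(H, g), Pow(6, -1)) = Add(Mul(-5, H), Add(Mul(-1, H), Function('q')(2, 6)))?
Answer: -6192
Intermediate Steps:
Function('q')(E, K) = Add(E, Pow(K, 2)) (Function('q')(E, K) = Add(Pow(K, 2), E) = Add(E, Pow(K, 2)))
Function('c')(H, g) = Add(228, Mul(-36, H)) (Function('c')(H, g) = Mul(6, Add(Mul(-5, H), Add(Mul(-1, H), Add(2, Pow(6, 2))))) = Mul(6, Add(Mul(-5, H), Add(Mul(-1, H), Add(2, 36)))) = Mul(6, Add(Mul(-5, H), Add(Mul(-1, H), 38))) = Mul(6, Add(Mul(-5, H), Add(38, Mul(-1, H)))) = Mul(6, Add(38, Mul(-6, H))) = Add(228, Mul(-36, H)))
Mul(Add(139, 119), Function('c')(7, 7)) = Mul(Add(139, 119), Add(228, Mul(-36, 7))) = Mul(258, Add(228, -252)) = Mul(258, -24) = -6192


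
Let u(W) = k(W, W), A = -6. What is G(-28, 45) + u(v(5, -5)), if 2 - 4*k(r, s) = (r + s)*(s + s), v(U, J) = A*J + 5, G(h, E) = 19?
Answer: -2411/2 ≈ -1205.5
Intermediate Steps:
v(U, J) = 5 - 6*J (v(U, J) = -6*J + 5 = 5 - 6*J)
k(r, s) = ½ - s*(r + s)/2 (k(r, s) = ½ - (r + s)*(s + s)/4 = ½ - (r + s)*2*s/4 = ½ - s*(r + s)/2)
u(W) = ½ - W² (u(W) = ½ - W²/2 - W*W/2 = ½ - W²/2 - W²/2 = ½ - W²)
G(-28, 45) + u(v(5, -5)) = 19 + (½ - (5 - 6*(-5))²) = 19 + (½ - (5 + 30)²) = 19 + (½ - 1*35²) = 19 + (½ - 1*1225) = 19 + (½ - 1225) = 19 - 2449/2 = -2411/2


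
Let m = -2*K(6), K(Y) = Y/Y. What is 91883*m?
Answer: -183766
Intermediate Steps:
K(Y) = 1
m = -2 (m = -2*1 = -2)
91883*m = 91883*(-2) = -183766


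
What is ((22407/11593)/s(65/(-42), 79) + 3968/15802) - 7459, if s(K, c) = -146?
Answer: -99746464388057/13373058778 ≈ -7458.8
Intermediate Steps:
((22407/11593)/s(65/(-42), 79) + 3968/15802) - 7459 = ((22407/11593)/(-146) + 3968/15802) - 7459 = ((22407*(1/11593))*(-1/146) + 3968*(1/15802)) - 7459 = ((22407/11593)*(-1/146) + 1984/7901) - 7459 = (-22407/1692578 + 1984/7901) - 7459 = 3181037045/13373058778 - 7459 = -99746464388057/13373058778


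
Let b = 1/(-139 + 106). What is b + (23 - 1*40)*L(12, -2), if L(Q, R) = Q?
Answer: -6733/33 ≈ -204.03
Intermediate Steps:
b = -1/33 (b = 1/(-33) = -1/33 ≈ -0.030303)
b + (23 - 1*40)*L(12, -2) = -1/33 + (23 - 1*40)*12 = -1/33 + (23 - 40)*12 = -1/33 - 17*12 = -1/33 - 204 = -6733/33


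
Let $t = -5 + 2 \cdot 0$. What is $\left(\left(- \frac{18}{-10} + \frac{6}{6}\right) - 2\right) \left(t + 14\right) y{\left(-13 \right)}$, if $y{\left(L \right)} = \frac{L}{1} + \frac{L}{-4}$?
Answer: $- \frac{351}{5} \approx -70.2$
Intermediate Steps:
$y{\left(L \right)} = \frac{3 L}{4}$ ($y{\left(L \right)} = L 1 + L \left(- \frac{1}{4}\right) = L - \frac{L}{4} = \frac{3 L}{4}$)
$t = -5$ ($t = -5 + 0 = -5$)
$\left(\left(- \frac{18}{-10} + \frac{6}{6}\right) - 2\right) \left(t + 14\right) y{\left(-13 \right)} = \left(\left(- \frac{18}{-10} + \frac{6}{6}\right) - 2\right) \left(-5 + 14\right) \frac{3}{4} \left(-13\right) = \left(\left(\left(-18\right) \left(- \frac{1}{10}\right) + 6 \cdot \frac{1}{6}\right) - 2\right) 9 \left(- \frac{39}{4}\right) = \left(\left(\frac{9}{5} + 1\right) - 2\right) 9 \left(- \frac{39}{4}\right) = \left(\frac{14}{5} - 2\right) 9 \left(- \frac{39}{4}\right) = \frac{4}{5} \cdot 9 \left(- \frac{39}{4}\right) = \frac{36}{5} \left(- \frac{39}{4}\right) = - \frac{351}{5}$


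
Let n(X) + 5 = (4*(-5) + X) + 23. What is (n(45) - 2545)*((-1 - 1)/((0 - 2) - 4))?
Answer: -834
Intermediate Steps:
n(X) = -2 + X (n(X) = -5 + ((4*(-5) + X) + 23) = -5 + ((-20 + X) + 23) = -5 + (3 + X) = -2 + X)
(n(45) - 2545)*((-1 - 1)/((0 - 2) - 4)) = ((-2 + 45) - 2545)*((-1 - 1)/((0 - 2) - 4)) = (43 - 2545)*(-2/(-2 - 4)) = -(-5004)/(-6) = -(-5004)*(-1)/6 = -2502*⅓ = -834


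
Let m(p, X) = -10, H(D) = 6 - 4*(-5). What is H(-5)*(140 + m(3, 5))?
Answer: 3380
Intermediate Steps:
H(D) = 26 (H(D) = 6 + 20 = 26)
H(-5)*(140 + m(3, 5)) = 26*(140 - 10) = 26*130 = 3380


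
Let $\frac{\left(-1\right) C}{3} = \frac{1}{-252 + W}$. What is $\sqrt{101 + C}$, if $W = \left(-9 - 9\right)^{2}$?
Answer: $\frac{\sqrt{14538}}{12} \approx 10.048$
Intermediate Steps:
$W = 324$ ($W = \left(-18\right)^{2} = 324$)
$C = - \frac{1}{24}$ ($C = - \frac{3}{-252 + 324} = - \frac{3}{72} = \left(-3\right) \frac{1}{72} = - \frac{1}{24} \approx -0.041667$)
$\sqrt{101 + C} = \sqrt{101 - \frac{1}{24}} = \sqrt{\frac{2423}{24}} = \frac{\sqrt{14538}}{12}$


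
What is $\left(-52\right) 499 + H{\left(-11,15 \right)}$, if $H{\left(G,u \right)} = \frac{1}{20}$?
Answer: $- \frac{518959}{20} \approx -25948.0$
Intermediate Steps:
$H{\left(G,u \right)} = \frac{1}{20}$
$\left(-52\right) 499 + H{\left(-11,15 \right)} = \left(-52\right) 499 + \frac{1}{20} = -25948 + \frac{1}{20} = - \frac{518959}{20}$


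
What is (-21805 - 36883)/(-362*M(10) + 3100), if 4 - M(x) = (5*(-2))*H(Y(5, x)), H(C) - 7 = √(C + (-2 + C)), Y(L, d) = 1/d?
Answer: 9654176/4060481 - 2655632*I*√5/12181443 ≈ 2.3776 - 0.48748*I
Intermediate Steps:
H(C) = 7 + √(-2 + 2*C) (H(C) = 7 + √(C + (-2 + C)) = 7 + √(-2 + 2*C))
M(x) = 74 + 10*√(-2 + 2/x) (M(x) = 4 - 5*(-2)*(7 + √(-2 + 2/x)) = 4 - (-10)*(7 + √(-2 + 2/x)) = 4 - (-70 - 10*√(-2 + 2/x)) = 4 + (70 + 10*√(-2 + 2/x)) = 74 + 10*√(-2 + 2/x))
(-21805 - 36883)/(-362*M(10) + 3100) = (-21805 - 36883)/(-362*(74 + 10*√(-2 + 2/10)) + 3100) = -58688/(-362*(74 + 10*√(-2 + 2*(⅒))) + 3100) = -58688/(-362*(74 + 10*√(-2 + ⅕)) + 3100) = -58688/(-362*(74 + 10*√(-9/5)) + 3100) = -58688/(-362*(74 + 10*(3*I*√5/5)) + 3100) = -58688/(-362*(74 + 6*I*√5) + 3100) = -58688/((-26788 - 2172*I*√5) + 3100) = -58688/(-23688 - 2172*I*√5)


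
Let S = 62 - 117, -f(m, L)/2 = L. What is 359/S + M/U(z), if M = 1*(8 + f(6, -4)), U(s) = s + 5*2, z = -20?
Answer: -447/55 ≈ -8.1273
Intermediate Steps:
f(m, L) = -2*L
U(s) = 10 + s (U(s) = s + 10 = 10 + s)
M = 16 (M = 1*(8 - 2*(-4)) = 1*(8 + 8) = 1*16 = 16)
S = -55
359/S + M/U(z) = 359/(-55) + 16/(10 - 20) = 359*(-1/55) + 16/(-10) = -359/55 + 16*(-1/10) = -359/55 - 8/5 = -447/55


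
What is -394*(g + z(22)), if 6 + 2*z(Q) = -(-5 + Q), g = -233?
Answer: 96333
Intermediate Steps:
z(Q) = -½ - Q/2 (z(Q) = -3 + (-(-5 + Q))/2 = -3 + (5 - Q)/2 = -3 + (5/2 - Q/2) = -½ - Q/2)
-394*(g + z(22)) = -394*(-233 + (-½ - ½*22)) = -394*(-233 + (-½ - 11)) = -394*(-233 - 23/2) = -394*(-489/2) = 96333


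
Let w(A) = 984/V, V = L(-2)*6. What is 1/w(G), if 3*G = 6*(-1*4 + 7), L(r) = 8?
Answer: 2/41 ≈ 0.048781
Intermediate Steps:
V = 48 (V = 8*6 = 48)
G = 6 (G = (6*(-1*4 + 7))/3 = (6*(-4 + 7))/3 = (6*3)/3 = (1/3)*18 = 6)
w(A) = 41/2 (w(A) = 984/48 = 984*(1/48) = 41/2)
1/w(G) = 1/(41/2) = 2/41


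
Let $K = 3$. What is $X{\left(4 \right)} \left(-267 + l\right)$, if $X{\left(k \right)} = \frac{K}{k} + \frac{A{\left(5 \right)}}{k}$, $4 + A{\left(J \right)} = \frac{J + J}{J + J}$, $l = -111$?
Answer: $0$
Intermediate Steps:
$A{\left(J \right)} = -3$ ($A{\left(J \right)} = -4 + \frac{J + J}{J + J} = -4 + \frac{2 J}{2 J} = -4 + 2 J \frac{1}{2 J} = -4 + 1 = -3$)
$X{\left(k \right)} = 0$ ($X{\left(k \right)} = \frac{3}{k} - \frac{3}{k} = 0$)
$X{\left(4 \right)} \left(-267 + l\right) = 0 \left(-267 - 111\right) = 0 \left(-378\right) = 0$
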